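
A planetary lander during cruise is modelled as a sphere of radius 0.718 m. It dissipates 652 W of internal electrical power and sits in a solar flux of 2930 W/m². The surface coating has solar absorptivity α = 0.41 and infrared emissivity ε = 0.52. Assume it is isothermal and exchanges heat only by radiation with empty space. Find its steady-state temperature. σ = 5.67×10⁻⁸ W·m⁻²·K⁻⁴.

At steady state, absorbed solar power + internal power = radiated power.
Absorbed: α·S·A_cross = 0.41·2930·1.620 = 1946 W (cross-section πr²).
Total input = 1946 + 652 = 2598 W.
Radiated: εσ·A_surf·T⁴ with A_surf = 4πr² = 6.478 m².
T⁴ = 2598/(0.52·5.67×10⁻⁸·6.478) = 1.360×10¹⁰ K⁴.

T ≈ 341 K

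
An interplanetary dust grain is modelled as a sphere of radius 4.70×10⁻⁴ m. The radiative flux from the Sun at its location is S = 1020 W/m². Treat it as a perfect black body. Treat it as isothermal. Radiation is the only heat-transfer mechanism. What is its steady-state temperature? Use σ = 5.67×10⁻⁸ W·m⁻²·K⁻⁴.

T ≈ 259 K

At equilibrium, absorbed power = emitted power.
Absorbing cross-section = πr² = 6.940×10⁻⁷ m²; emitting surface = 4πr² = 2.776×10⁻⁶ m² (ratio 4).
S·A_cross = εσ·A_surf·T⁴  ⇒  T⁴ = S/(4σ).
T⁴ = 1.00·1020/(4·5.67×10⁻⁸) = 4.497×10⁹ K⁴.
T = (4.497×10⁹)^(1/4).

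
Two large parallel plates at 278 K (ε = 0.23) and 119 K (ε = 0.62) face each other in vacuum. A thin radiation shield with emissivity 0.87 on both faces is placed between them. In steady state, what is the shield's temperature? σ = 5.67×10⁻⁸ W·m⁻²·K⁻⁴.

In steady state the net flux on the hot side equals that on the cold side.
σ(T₁⁴−T_s⁴)/D₁ = σ(T_s⁴−T₂⁴)/D₂, with D₁ = 1/ε₁+1/ε_s−1 = 4.497, D₂ = 1/ε_s+1/ε₂−1 = 1.762.
Solve for T_s⁴: T_s⁴ = (D₂·T₁⁴ + D₁·T₂⁴)/(D₁+D₂) = 1.826×10⁹ K⁴.

T_s ≈ 207 K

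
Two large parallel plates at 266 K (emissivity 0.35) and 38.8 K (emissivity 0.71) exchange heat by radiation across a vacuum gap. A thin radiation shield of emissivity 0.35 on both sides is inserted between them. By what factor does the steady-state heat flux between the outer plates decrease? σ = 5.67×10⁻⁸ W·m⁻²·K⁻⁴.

Without shield: q₀ = σΔ(T⁴)/(1/ε₁+1/ε₂−1) with denominator 3.266.
With shield the two gaps are in series; the resistances add: (1/ε₁+1/ε_s−1)+(1/ε_s+1/ε₂−1) = 4.714+3.266 = 7.980.
Heat-flux ratio q₀/q = 7.980/3.266.

factor ≈ 2.44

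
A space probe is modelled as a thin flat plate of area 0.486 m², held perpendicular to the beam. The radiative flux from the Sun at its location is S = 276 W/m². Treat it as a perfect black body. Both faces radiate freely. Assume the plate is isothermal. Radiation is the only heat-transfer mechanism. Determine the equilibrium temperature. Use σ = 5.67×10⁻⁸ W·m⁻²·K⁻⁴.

At equilibrium, absorbed power = emitted power.
Absorbing cross-section = A = 0.4860 m²; emitting surface = 2A = 0.9720 m² (ratio 2).
S·A_cross = εσ·A_surf·T⁴  ⇒  T⁴ = S/(2σ).
T⁴ = 1.00·276/(2·5.67×10⁻⁸) = 2.434×10⁹ K⁴.
T = (2.434×10⁹)^(1/4).

T ≈ 222 K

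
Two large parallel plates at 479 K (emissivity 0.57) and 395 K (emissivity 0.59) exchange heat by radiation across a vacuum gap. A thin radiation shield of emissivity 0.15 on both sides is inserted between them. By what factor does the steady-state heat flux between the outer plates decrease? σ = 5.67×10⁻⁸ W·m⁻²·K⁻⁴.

factor ≈ 6.04

Without shield: q₀ = σΔ(T⁴)/(1/ε₁+1/ε₂−1) with denominator 2.449.
With shield the two gaps are in series; the resistances add: (1/ε₁+1/ε_s−1)+(1/ε_s+1/ε₂−1) = 7.421+7.362 = 14.78.
Heat-flux ratio q₀/q = 14.78/2.449.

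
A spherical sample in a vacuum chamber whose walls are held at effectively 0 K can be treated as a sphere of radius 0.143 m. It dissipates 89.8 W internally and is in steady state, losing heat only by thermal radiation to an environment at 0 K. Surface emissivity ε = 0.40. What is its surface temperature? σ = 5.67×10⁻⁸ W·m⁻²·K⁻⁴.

T ≈ 352 K

Steady state: internal power = radiated power, P = εσA T⁴.
Radiating area A = 4πr² = 0.2570 m².
T⁴ = P/(εσA) = 89.8/(0.40·5.67×10⁻⁸·0.2570) = 1.541×10¹⁰ K⁴.
T = (1.541×10¹⁰)^(1/4).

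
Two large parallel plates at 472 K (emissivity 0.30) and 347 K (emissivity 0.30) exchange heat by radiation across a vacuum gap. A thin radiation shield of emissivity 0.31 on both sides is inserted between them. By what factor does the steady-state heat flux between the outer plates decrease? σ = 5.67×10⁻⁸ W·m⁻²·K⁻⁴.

factor ≈ 1.96

Without shield: q₀ = σΔ(T⁴)/(1/ε₁+1/ε₂−1) with denominator 5.667.
With shield the two gaps are in series; the resistances add: (1/ε₁+1/ε_s−1)+(1/ε_s+1/ε₂−1) = 5.559+5.559 = 11.12.
Heat-flux ratio q₀/q = 11.12/5.667.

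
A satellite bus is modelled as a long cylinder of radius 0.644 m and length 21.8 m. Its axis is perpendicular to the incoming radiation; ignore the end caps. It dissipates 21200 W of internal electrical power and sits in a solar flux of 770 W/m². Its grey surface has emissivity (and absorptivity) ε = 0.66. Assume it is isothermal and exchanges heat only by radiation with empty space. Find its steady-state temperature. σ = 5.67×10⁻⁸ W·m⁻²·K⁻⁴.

T ≈ 322 K

At steady state, absorbed solar power + internal power = radiated power.
Absorbed: α·S·A_cross = 0.66·770·28.08 = 14270 W (cross-section 2rL).
Total input = 14270 + 21200 = 35470 W.
Radiated: εσ·A_surf·T⁴ with A_surf = 2πrL = 88.21 m².
T⁴ = 35470/(0.66·5.67×10⁻⁸·88.21) = 1.074×10¹⁰ K⁴.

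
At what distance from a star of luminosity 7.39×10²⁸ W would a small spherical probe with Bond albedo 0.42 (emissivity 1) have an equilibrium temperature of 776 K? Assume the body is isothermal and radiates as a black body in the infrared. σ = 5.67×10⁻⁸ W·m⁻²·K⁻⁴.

d ≈ 2.04×10¹¹ m

For an isothermal black-emitting sphere, (1−a)S·πr² = σ·4πr²·T⁴ ⇒ S = 4σT⁴/(1−a).
S = 4·5.67×10⁻⁸·(776)⁴/0.580 = 1.418×10⁵ W/m².
Flux falls as S = L/(4πd²), so d = √(L/(4πS)) = √(7.39×10²⁸/(4π·1.418×10⁵)).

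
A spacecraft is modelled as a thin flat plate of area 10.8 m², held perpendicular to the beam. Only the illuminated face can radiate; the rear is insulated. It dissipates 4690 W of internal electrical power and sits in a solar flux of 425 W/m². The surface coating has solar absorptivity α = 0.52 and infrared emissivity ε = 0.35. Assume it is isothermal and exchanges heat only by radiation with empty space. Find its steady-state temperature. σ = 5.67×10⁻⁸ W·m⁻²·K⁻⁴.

At steady state, absorbed solar power + internal power = radiated power.
Absorbed: α·S·A_cross = 0.52·425·10.80 = 2387 W (cross-section A).
Total input = 2387 + 4690 = 7077 W.
Radiated: εσ·A_surf·T⁴ with A_surf = A = 10.80 m².
T⁴ = 7077/(0.35·5.67×10⁻⁸·10.80) = 3.302×10¹⁰ K⁴.

T ≈ 426 K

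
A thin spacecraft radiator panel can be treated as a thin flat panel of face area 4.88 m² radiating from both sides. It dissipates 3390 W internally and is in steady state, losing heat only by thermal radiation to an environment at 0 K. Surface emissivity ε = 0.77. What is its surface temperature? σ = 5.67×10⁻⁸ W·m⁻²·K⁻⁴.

T ≈ 299 K

Steady state: internal power = radiated power, P = εσA T⁴.
Radiating area A = 2·4.88 = 9.760 m².
T⁴ = P/(εσA) = 3390/(0.77·5.67×10⁻⁸·9.760) = 7.956×10⁹ K⁴.
T = (7.956×10⁹)^(1/4).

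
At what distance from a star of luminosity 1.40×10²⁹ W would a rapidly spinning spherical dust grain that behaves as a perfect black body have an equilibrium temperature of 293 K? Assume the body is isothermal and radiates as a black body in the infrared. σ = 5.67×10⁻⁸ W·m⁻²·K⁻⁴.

For an isothermal black-emitting sphere, (1−a)S·πr² = σ·4πr²·T⁴ ⇒ S = 4σT⁴/(1−a).
S = 4·5.67×10⁻⁸·(293)⁴/1.00 = 1672 W/m².
Flux falls as S = L/(4πd²), so d = √(L/(4πS)) = √(1.40×10²⁹/(4π·1672)).

d ≈ 2.58×10¹² m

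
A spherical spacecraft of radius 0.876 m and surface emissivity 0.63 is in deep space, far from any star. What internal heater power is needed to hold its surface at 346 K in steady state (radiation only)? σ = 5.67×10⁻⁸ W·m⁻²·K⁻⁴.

P = εσ·4πr²·T⁴.
4πr² = 9.643 m²; T⁴ = 1.433×10¹⁰ K⁴.
P = 0.63·5.67×10⁻⁸·9.643·1.433×10¹⁰.

P ≈ 4940 W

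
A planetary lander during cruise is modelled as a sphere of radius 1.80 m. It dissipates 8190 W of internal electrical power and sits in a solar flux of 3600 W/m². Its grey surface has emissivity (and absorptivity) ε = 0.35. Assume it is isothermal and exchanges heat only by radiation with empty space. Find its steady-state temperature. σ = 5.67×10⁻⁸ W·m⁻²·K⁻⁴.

At steady state, absorbed solar power + internal power = radiated power.
Absorbed: α·S·A_cross = 0.35·3600·10.18 = 12830 W (cross-section πr²).
Total input = 12830 + 8190 = 21020 W.
Radiated: εσ·A_surf·T⁴ with A_surf = 4πr² = 40.72 m².
T⁴ = 21020/(0.35·5.67×10⁻⁸·40.72) = 2.601×10¹⁰ K⁴.

T ≈ 402 K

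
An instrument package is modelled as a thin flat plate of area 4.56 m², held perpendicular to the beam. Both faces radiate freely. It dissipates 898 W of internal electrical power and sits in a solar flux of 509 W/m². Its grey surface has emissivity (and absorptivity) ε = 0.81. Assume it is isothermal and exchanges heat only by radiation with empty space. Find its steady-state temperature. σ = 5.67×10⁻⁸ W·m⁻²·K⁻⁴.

T ≈ 285 K

At steady state, absorbed solar power + internal power = radiated power.
Absorbed: α·S·A_cross = 0.81·509·4.560 = 1880 W (cross-section A).
Total input = 1880 + 898 = 2778 W.
Radiated: εσ·A_surf·T⁴ with A_surf = 2A = 9.120 m².
T⁴ = 2778/(0.81·5.67×10⁻⁸·9.120) = 6.632×10⁹ K⁴.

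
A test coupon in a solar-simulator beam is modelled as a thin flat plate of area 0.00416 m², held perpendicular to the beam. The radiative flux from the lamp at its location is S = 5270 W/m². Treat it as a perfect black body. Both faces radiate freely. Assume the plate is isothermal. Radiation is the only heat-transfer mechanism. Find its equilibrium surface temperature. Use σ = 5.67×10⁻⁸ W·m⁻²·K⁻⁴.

T ≈ 464 K

At equilibrium, absorbed power = emitted power.
Absorbing cross-section = A = 0.004160 m²; emitting surface = 2A = 0.008320 m² (ratio 2).
S·A_cross = εσ·A_surf·T⁴  ⇒  T⁴ = S/(2σ).
T⁴ = 1.00·5270/(2·5.67×10⁻⁸) = 4.647×10¹⁰ K⁴.
T = (4.647×10¹⁰)^(1/4).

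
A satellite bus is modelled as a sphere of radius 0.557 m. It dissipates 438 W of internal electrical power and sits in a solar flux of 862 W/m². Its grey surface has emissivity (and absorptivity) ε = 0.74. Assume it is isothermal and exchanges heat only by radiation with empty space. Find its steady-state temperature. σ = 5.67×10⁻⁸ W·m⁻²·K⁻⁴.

T ≈ 284 K

At steady state, absorbed solar power + internal power = radiated power.
Absorbed: α·S·A_cross = 0.74·862·0.9747 = 621.7 W (cross-section πr²).
Total input = 621.7 + 438 = 1060 W.
Radiated: εσ·A_surf·T⁴ with A_surf = 4πr² = 3.899 m².
T⁴ = 1060/(0.74·5.67×10⁻⁸·3.899) = 6.478×10⁹ K⁴.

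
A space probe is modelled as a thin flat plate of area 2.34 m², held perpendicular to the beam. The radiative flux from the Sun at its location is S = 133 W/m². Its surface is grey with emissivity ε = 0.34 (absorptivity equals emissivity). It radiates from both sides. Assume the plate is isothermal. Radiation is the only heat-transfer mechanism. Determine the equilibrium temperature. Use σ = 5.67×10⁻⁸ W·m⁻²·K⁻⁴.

T ≈ 185 K

At equilibrium, absorbed power = emitted power.
Absorbing cross-section = A = 2.340 m²; emitting surface = 2A = 4.680 m² (ratio 2).
εS·A_cross = εσ·A_surf·T⁴  ⇒  T⁴ = S/(2σ)   (ε cancels).
T⁴ = 133/(2·5.67×10⁻⁸) = 1.173×10⁹ K⁴.
T = (1.173×10⁹)^(1/4).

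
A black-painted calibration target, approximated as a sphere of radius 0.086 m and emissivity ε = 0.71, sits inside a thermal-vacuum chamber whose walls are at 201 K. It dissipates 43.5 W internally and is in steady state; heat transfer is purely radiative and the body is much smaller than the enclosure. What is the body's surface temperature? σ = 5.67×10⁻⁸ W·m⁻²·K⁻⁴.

For a small grey body in a large enclosure, net radiated power = εσA(T⁴ − T_w⁴).
Steady state: P = εσA(T⁴ − T_w⁴) with A = 4πr² = 0.09294 m².
T⁴ = P/(εσA) + T_w⁴ = 43.5/(0.71·5.67×10⁻⁸·0.09294) + (201)⁴
    = 1.163×10¹⁰ + 1.632×10⁹ = 1.326×10¹⁰ K⁴.

T ≈ 339 K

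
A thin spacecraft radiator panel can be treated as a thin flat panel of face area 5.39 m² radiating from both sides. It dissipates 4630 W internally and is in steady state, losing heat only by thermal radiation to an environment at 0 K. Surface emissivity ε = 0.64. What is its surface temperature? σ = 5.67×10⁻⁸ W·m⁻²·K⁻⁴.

Steady state: internal power = radiated power, P = εσA T⁴.
Radiating area A = 2·5.39 = 10.78 m².
T⁴ = P/(εσA) = 4630/(0.64·5.67×10⁻⁸·10.78) = 1.184×10¹⁰ K⁴.
T = (1.184×10¹⁰)^(1/4).

T ≈ 330 K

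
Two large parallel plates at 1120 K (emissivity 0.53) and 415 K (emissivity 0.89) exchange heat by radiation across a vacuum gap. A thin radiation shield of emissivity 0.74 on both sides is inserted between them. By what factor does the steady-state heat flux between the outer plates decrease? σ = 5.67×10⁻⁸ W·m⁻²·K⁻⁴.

Without shield: q₀ = σΔ(T⁴)/(1/ε₁+1/ε₂−1) with denominator 2.010.
With shield the two gaps are in series; the resistances add: (1/ε₁+1/ε_s−1)+(1/ε_s+1/ε₂−1) = 2.238+1.475 = 3.713.
Heat-flux ratio q₀/q = 3.713/2.010.

factor ≈ 1.85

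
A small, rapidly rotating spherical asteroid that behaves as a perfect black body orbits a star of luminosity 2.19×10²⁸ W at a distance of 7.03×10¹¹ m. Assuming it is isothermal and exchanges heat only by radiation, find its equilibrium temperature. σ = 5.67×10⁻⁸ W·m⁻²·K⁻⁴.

T ≈ 353 K

First find the stellar flux at distance d: S = L/(4πd²) = 2.19×10²⁸/(4π·(7.03×10¹¹)²) = 3526 W/m².
For an isothermal sphere, absorbed (1−a)S·πr² = emitted σ·4πr²·T⁴, so T⁴ = (1−a)S/(4σ).
T⁴ = 1.00·3526/(4·5.67×10⁻⁸) = 1.555×10¹⁰ K⁴.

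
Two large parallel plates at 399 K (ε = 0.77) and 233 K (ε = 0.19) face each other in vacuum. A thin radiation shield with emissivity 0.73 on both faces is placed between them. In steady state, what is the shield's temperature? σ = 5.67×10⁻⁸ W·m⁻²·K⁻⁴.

T_s ≈ 377 K

In steady state the net flux on the hot side equals that on the cold side.
σ(T₁⁴−T_s⁴)/D₁ = σ(T_s⁴−T₂⁴)/D₂, with D₁ = 1/ε₁+1/ε_s−1 = 1.669, D₂ = 1/ε_s+1/ε₂−1 = 5.633.
Solve for T_s⁴: T_s⁴ = (D₂·T₁⁴ + D₁·T₂⁴)/(D₁+D₂) = 2.023×10¹⁰ K⁴.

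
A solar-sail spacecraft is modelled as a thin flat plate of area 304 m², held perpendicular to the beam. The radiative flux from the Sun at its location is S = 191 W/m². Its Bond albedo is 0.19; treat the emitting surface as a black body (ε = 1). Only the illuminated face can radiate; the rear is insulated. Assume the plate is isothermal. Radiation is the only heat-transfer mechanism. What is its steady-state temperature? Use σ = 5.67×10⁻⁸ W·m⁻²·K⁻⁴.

T ≈ 229 K

At equilibrium, absorbed power = emitted power.
Absorbing cross-section = A = 304.0 m²; emitting surface = A = 304.0 m² (ratio 1).
(1−a)S·A_cross = εσ·A_surf·T⁴  ⇒  T⁴ = (1−a)S/(1σ).
T⁴ = 0.810·191/(1·5.67×10⁻⁸) = 2.729×10⁹ K⁴.
T = (2.729×10⁹)^(1/4).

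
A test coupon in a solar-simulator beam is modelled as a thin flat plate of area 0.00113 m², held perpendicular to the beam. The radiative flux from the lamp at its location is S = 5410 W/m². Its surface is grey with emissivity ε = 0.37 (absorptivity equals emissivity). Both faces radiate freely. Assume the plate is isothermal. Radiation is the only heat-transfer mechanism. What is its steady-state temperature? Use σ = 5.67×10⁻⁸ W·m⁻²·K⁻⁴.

T ≈ 467 K

At equilibrium, absorbed power = emitted power.
Absorbing cross-section = A = 0.001130 m²; emitting surface = 2A = 0.002260 m² (ratio 2).
εS·A_cross = εσ·A_surf·T⁴  ⇒  T⁴ = S/(2σ)   (ε cancels).
T⁴ = 5410/(2·5.67×10⁻⁸) = 4.771×10¹⁰ K⁴.
T = (4.771×10¹⁰)^(1/4).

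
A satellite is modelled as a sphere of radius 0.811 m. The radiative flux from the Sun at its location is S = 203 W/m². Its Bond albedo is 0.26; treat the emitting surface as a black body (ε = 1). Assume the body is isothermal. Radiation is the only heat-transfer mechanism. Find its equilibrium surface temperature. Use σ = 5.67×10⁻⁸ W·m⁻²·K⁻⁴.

T ≈ 160 K

At equilibrium, absorbed power = emitted power.
Absorbing cross-section = πr² = 2.066 m²; emitting surface = 4πr² = 8.265 m² (ratio 4).
(1−a)S·A_cross = εσ·A_surf·T⁴  ⇒  T⁴ = (1−a)S/(4σ).
T⁴ = 0.740·203/(4·5.67×10⁻⁸) = 6.623×10⁸ K⁴.
T = (6.623×10⁸)^(1/4).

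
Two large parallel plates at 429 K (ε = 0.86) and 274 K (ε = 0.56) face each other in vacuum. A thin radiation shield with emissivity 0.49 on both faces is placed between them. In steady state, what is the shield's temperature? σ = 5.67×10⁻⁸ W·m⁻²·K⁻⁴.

T_s ≈ 383 K

In steady state the net flux on the hot side equals that on the cold side.
σ(T₁⁴−T_s⁴)/D₁ = σ(T_s⁴−T₂⁴)/D₂, with D₁ = 1/ε₁+1/ε_s−1 = 2.204, D₂ = 1/ε_s+1/ε₂−1 = 2.827.
Solve for T_s⁴: T_s⁴ = (D₂·T₁⁴ + D₁·T₂⁴)/(D₁+D₂) = 2.150×10¹⁰ K⁴.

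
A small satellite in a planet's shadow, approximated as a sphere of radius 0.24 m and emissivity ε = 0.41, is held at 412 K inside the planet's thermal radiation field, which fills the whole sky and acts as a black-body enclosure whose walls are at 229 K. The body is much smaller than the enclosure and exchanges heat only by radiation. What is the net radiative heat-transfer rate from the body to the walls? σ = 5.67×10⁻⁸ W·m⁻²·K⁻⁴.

For a small grey body in a large enclosure: P_net = εσA(T_body⁴ − T_wall⁴).
A = 4πr² = 0.7238 m²; T_body⁴ − T_wall⁴ = 2.881×10¹⁰ − 2.750×10⁹ = 2.606×10¹⁰ K⁴.
|P_net| = 0.41·5.67×10⁻⁸·0.7238·2.606×10¹⁰.

P_net ≈ 439 W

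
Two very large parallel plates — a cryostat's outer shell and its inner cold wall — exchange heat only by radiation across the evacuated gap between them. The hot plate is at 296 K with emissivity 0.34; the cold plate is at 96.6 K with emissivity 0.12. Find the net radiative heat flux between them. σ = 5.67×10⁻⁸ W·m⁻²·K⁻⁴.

For two infinite grey parallel plates, q = σ(T₁⁴ − T₂⁴)/(1/ε₁ + 1/ε₂ − 1).
T₁⁴ − T₂⁴ = 7.677×10⁹ − 8.708×10⁷ = 7.589×10⁹ K⁴.
1/ε₁ + 1/ε₂ − 1 = 2.941 + 8.333 − 1 = 10.27.
q = 5.67×10⁻⁸ × 7.589×10⁹ / 10.27.

q ≈ 41.9 W/m²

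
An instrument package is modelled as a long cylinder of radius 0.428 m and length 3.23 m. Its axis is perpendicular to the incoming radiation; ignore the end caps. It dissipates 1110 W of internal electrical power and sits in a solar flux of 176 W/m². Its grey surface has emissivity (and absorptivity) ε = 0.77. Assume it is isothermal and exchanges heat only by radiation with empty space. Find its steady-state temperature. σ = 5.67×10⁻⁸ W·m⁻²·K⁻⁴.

At steady state, absorbed solar power + internal power = radiated power.
Absorbed: α·S·A_cross = 0.77·176·2.765 = 374.7 W (cross-section 2rL).
Total input = 374.7 + 1110 = 1485 W.
Radiated: εσ·A_surf·T⁴ with A_surf = 2πrL = 8.686 m².
T⁴ = 1485/(0.77·5.67×10⁻⁸·8.686) = 3.915×10⁹ K⁴.

T ≈ 250 K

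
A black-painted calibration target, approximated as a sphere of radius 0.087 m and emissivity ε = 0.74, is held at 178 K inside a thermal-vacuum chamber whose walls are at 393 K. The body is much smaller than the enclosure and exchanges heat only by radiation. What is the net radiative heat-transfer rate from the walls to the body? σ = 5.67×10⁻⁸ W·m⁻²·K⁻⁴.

P_net ≈ 91.2 W

For a small grey body in a large enclosure: P_net = εσA(T_body⁴ − T_wall⁴).
A = 4πr² = 0.09511 m²; T_body⁴ − T_wall⁴ = 1.004×10⁹ − 2.385×10¹⁰ = -2.285×10¹⁰ K⁴.
|P_net| = 0.74·5.67×10⁻⁸·0.09511·2.285×10¹⁰.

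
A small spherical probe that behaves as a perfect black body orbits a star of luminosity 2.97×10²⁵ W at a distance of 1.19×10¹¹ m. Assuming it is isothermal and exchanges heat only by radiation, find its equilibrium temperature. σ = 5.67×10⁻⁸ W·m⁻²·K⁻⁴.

First find the stellar flux at distance d: S = L/(4πd²) = 2.97×10²⁵/(4π·(1.19×10¹¹)²) = 166.9 W/m².
For an isothermal sphere, absorbed (1−a)S·πr² = emitted σ·4πr²·T⁴, so T⁴ = (1−a)S/(4σ).
T⁴ = 1.00·166.9/(4·5.67×10⁻⁸) = 7.359×10⁸ K⁴.

T ≈ 165 K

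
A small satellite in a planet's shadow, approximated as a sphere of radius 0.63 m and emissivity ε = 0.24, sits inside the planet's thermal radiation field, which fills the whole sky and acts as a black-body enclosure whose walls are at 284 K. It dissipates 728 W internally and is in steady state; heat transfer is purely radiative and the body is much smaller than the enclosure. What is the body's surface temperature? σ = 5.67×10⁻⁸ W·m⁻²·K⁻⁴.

For a small grey body in a large enclosure, net radiated power = εσA(T⁴ − T_w⁴).
Steady state: P = εσA(T⁴ − T_w⁴) with A = 4πr² = 4.988 m².
T⁴ = P/(εσA) + T_w⁴ = 728/(0.24·5.67×10⁻⁸·4.988) + (284)⁴
    = 1.073×10¹⁰ + 6.505×10⁹ = 1.723×10¹⁰ K⁴.

T ≈ 362 K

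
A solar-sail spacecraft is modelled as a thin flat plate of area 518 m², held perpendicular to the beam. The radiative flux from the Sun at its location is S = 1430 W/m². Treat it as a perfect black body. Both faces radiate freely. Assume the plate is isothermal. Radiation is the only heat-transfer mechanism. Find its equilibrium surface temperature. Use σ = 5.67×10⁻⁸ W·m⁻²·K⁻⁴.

T ≈ 335 K

At equilibrium, absorbed power = emitted power.
Absorbing cross-section = A = 518.0 m²; emitting surface = 2A = 1036 m² (ratio 2).
S·A_cross = εσ·A_surf·T⁴  ⇒  T⁴ = S/(2σ).
T⁴ = 1.00·1430/(2·5.67×10⁻⁸) = 1.261×10¹⁰ K⁴.
T = (1.261×10¹⁰)^(1/4).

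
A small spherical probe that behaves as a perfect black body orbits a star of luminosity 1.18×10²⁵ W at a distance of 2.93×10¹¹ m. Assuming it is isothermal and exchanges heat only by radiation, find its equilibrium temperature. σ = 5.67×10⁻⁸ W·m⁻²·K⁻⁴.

T ≈ 83.3 K

First find the stellar flux at distance d: S = L/(4πd²) = 1.18×10²⁵/(4π·(2.93×10¹¹)²) = 10.94 W/m².
For an isothermal sphere, absorbed (1−a)S·πr² = emitted σ·4πr²·T⁴, so T⁴ = (1−a)S/(4σ).
T⁴ = 1.00·10.94/(4·5.67×10⁻⁸) = 4.823×10⁷ K⁴.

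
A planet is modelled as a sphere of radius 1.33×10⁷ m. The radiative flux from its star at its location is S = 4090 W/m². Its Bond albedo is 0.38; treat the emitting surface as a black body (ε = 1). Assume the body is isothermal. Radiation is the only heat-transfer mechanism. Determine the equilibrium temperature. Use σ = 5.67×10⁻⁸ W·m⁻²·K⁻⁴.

At equilibrium, absorbed power = emitted power.
Absorbing cross-section = πr² = 5.557×10¹⁴ m²; emitting surface = 4πr² = 2.223×10¹⁵ m² (ratio 4).
(1−a)S·A_cross = εσ·A_surf·T⁴  ⇒  T⁴ = (1−a)S/(4σ).
T⁴ = 0.620·4090/(4·5.67×10⁻⁸) = 1.118×10¹⁰ K⁴.
T = (1.118×10¹⁰)^(1/4).

T ≈ 325 K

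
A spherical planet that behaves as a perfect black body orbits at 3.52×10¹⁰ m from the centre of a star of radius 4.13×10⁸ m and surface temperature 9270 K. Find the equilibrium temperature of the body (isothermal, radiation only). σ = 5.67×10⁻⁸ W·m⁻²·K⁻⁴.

T ≈ 710 K

The star's surface emits σT_*⁴; at distance d the flux is S = σT_*⁴(R_*/d)².
S = 5.67×10⁻⁸·(9270)⁴·(4.13×10⁸/3.52×10¹⁰)² = 57640 W/m².
For an isothermal sphere T⁴ = (1−a)S/(4σ) = 2.541×10¹¹ K⁴.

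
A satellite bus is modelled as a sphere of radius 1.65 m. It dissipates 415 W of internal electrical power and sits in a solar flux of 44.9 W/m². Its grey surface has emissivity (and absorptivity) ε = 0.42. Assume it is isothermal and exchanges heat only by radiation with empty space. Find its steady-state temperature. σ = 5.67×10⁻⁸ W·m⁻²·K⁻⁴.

T ≈ 163 K

At steady state, absorbed solar power + internal power = radiated power.
Absorbed: α·S·A_cross = 0.42·44.9·8.553 = 161.3 W (cross-section πr²).
Total input = 161.3 + 415 = 576.3 W.
Radiated: εσ·A_surf·T⁴ with A_surf = 4πr² = 34.21 m².
T⁴ = 576.3/(0.42·5.67×10⁻⁸·34.21) = 7.073×10⁸ K⁴.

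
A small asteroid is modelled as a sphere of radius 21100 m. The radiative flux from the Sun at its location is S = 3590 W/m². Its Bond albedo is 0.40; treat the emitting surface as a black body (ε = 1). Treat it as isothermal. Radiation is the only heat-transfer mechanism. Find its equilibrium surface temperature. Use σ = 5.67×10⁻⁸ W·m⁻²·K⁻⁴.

At equilibrium, absorbed power = emitted power.
Absorbing cross-section = πr² = 1.399×10⁹ m²; emitting surface = 4πr² = 5.595×10⁹ m² (ratio 4).
(1−a)S·A_cross = εσ·A_surf·T⁴  ⇒  T⁴ = (1−a)S/(4σ).
T⁴ = 0.600·3590/(4·5.67×10⁻⁸) = 9.497×10⁹ K⁴.
T = (9.497×10⁹)^(1/4).

T ≈ 312 K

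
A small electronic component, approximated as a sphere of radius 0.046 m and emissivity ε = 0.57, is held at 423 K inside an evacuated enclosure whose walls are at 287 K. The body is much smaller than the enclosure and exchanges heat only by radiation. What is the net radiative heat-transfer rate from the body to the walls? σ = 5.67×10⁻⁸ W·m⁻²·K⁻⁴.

For a small grey body in a large enclosure: P_net = εσA(T_body⁴ − T_wall⁴).
A = 4πr² = 0.02659 m²; T_body⁴ − T_wall⁴ = 3.202×10¹⁰ − 6.785×10⁹ = 2.523×10¹⁰ K⁴.
|P_net| = 0.57·5.67×10⁻⁸·0.02659·2.523×10¹⁰.

P_net ≈ 21.7 W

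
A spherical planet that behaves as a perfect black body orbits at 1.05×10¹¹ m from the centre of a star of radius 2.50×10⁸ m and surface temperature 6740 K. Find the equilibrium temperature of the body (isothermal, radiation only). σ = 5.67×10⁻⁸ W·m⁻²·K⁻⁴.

The star's surface emits σT_*⁴; at distance d the flux is S = σT_*⁴(R_*/d)².
S = 5.67×10⁻⁸·(6740)⁴·(2.50×10⁸/1.05×10¹¹)² = 663.3 W/m².
For an isothermal sphere T⁴ = (1−a)S/(4σ) = 2.925×10⁹ K⁴.

T ≈ 233 K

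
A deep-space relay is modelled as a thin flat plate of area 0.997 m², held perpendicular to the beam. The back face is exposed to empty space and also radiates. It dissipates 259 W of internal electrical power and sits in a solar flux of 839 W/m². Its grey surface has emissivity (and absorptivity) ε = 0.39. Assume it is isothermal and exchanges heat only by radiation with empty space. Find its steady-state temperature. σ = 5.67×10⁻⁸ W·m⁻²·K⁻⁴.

At steady state, absorbed solar power + internal power = radiated power.
Absorbed: α·S·A_cross = 0.39·839·0.9970 = 326.2 W (cross-section A).
Total input = 326.2 + 259 = 585.2 W.
Radiated: εσ·A_surf·T⁴ with A_surf = 2A = 1.994 m².
T⁴ = 585.2/(0.39·5.67×10⁻⁸·1.994) = 1.327×10¹⁰ K⁴.

T ≈ 339 K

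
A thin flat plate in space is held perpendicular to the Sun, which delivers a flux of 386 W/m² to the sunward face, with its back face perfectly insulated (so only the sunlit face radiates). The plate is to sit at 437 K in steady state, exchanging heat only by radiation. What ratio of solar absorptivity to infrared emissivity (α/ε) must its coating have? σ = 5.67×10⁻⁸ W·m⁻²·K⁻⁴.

α/ε ≈ 5.36

Balance: αS·A = εσ·1A·T⁴ ⇒ α/ε = σT⁴/S.
α/ε = 5.67×10⁻⁸·(437)⁴/386 = 5.67×10⁻⁸·3.647×10¹⁰/386.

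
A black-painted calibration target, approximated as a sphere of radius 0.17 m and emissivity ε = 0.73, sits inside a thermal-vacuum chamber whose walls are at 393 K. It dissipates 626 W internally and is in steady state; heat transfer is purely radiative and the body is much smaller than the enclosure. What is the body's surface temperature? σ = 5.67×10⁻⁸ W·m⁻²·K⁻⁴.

T ≈ 506 K

For a small grey body in a large enclosure, net radiated power = εσA(T⁴ − T_w⁴).
Steady state: P = εσA(T⁴ − T_w⁴) with A = 4πr² = 0.3632 m².
T⁴ = P/(εσA) + T_w⁴ = 626/(0.73·5.67×10⁻⁸·0.3632) + (393)⁴
    = 4.164×10¹⁰ + 2.385×10¹⁰ = 6.550×10¹⁰ K⁴.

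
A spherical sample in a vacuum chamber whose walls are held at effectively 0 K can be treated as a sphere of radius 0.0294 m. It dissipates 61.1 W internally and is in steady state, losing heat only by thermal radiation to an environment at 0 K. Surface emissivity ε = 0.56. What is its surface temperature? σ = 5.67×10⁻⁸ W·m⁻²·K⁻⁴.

T ≈ 649 K

Steady state: internal power = radiated power, P = εσA T⁴.
Radiating area A = 4πr² = 0.01086 m².
T⁴ = P/(εσA) = 61.1/(0.56·5.67×10⁻⁸·0.01086) = 1.772×10¹¹ K⁴.
T = (1.772×10¹¹)^(1/4).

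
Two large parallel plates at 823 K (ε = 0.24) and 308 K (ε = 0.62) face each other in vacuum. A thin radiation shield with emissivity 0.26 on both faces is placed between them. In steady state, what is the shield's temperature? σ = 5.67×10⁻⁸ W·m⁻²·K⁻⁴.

T_s ≈ 655 K

In steady state the net flux on the hot side equals that on the cold side.
σ(T₁⁴−T_s⁴)/D₁ = σ(T_s⁴−T₂⁴)/D₂, with D₁ = 1/ε₁+1/ε_s−1 = 7.013, D₂ = 1/ε_s+1/ε₂−1 = 4.459.
Solve for T_s⁴: T_s⁴ = (D₂·T₁⁴ + D₁·T₂⁴)/(D₁+D₂) = 1.838×10¹¹ K⁴.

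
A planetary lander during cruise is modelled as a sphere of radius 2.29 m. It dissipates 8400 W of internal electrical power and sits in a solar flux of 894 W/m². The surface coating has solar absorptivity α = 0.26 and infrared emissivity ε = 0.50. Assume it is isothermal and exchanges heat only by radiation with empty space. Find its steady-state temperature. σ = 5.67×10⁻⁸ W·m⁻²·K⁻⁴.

T ≈ 284 K

At steady state, absorbed solar power + internal power = radiated power.
Absorbed: α·S·A_cross = 0.26·894·16.47 = 3829 W (cross-section πr²).
Total input = 3829 + 8400 = 12230 W.
Radiated: εσ·A_surf·T⁴ with A_surf = 4πr² = 65.90 m².
T⁴ = 12230/(0.50·5.67×10⁻⁸·65.90) = 6.546×10⁹ K⁴.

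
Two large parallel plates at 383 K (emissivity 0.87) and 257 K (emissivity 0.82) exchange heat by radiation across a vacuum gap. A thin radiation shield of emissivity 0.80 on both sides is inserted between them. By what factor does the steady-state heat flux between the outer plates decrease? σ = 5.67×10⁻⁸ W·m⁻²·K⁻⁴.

factor ≈ 2.10

Without shield: q₀ = σΔ(T⁴)/(1/ε₁+1/ε₂−1) with denominator 1.369.
With shield the two gaps are in series; the resistances add: (1/ε₁+1/ε_s−1)+(1/ε_s+1/ε₂−1) = 1.399+1.470 = 2.869.
Heat-flux ratio q₀/q = 2.869/1.369.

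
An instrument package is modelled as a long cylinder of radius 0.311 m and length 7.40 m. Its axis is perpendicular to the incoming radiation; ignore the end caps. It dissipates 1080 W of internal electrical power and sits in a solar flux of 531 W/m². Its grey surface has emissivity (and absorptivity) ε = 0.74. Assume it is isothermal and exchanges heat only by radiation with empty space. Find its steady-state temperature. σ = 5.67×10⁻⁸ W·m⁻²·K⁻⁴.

T ≈ 263 K

At steady state, absorbed solar power + internal power = radiated power.
Absorbed: α·S·A_cross = 0.74·531·4.603 = 1809 W (cross-section 2rL).
Total input = 1809 + 1080 = 2889 W.
Radiated: εσ·A_surf·T⁴ with A_surf = 2πrL = 14.46 m².
T⁴ = 2889/(0.74·5.67×10⁻⁸·14.46) = 4.761×10⁹ K⁴.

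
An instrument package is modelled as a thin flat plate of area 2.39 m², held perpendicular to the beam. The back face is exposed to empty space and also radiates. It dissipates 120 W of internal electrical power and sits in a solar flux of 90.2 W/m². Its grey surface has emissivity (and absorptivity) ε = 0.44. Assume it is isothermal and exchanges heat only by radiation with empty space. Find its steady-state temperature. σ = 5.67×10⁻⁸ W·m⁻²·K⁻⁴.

At steady state, absorbed solar power + internal power = radiated power.
Absorbed: α·S·A_cross = 0.44·90.2·2.390 = 94.85 W (cross-section A).
Total input = 94.85 + 120 = 214.9 W.
Radiated: εσ·A_surf·T⁴ with A_surf = 2A = 4.780 m².
T⁴ = 214.9/(0.44·5.67×10⁻⁸·4.780) = 1.802×10⁹ K⁴.

T ≈ 206 K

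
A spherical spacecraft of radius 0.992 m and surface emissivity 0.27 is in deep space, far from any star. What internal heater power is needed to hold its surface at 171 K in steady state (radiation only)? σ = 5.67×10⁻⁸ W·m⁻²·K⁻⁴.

P ≈ 162 W

P = εσ·4πr²·T⁴.
4πr² = 12.37 m²; T⁴ = 8.550×10⁸ K⁴.
P = 0.27·5.67×10⁻⁸·12.37·8.550×10⁸.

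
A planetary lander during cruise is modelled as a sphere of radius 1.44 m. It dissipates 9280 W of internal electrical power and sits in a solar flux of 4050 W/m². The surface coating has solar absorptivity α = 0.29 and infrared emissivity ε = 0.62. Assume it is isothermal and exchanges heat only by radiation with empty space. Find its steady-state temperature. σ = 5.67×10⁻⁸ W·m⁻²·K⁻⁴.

At steady state, absorbed solar power + internal power = radiated power.
Absorbed: α·S·A_cross = 0.29·4050·6.514 = 7651 W (cross-section πr²).
Total input = 7651 + 9280 = 16930 W.
Radiated: εσ·A_surf·T⁴ with A_surf = 4πr² = 26.06 m².
T⁴ = 16930/(0.62·5.67×10⁻⁸·26.06) = 1.848×10¹⁰ K⁴.

T ≈ 369 K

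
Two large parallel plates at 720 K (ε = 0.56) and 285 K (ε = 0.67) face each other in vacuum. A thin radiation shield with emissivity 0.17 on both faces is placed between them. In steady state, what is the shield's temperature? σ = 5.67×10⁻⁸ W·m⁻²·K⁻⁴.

In steady state the net flux on the hot side equals that on the cold side.
σ(T₁⁴−T_s⁴)/D₁ = σ(T_s⁴−T₂⁴)/D₂, with D₁ = 1/ε₁+1/ε_s−1 = 6.668, D₂ = 1/ε_s+1/ε₂−1 = 6.375.
Solve for T_s⁴: T_s⁴ = (D₂·T₁⁴ + D₁·T₂⁴)/(D₁+D₂) = 1.347×10¹¹ K⁴.

T_s ≈ 606 K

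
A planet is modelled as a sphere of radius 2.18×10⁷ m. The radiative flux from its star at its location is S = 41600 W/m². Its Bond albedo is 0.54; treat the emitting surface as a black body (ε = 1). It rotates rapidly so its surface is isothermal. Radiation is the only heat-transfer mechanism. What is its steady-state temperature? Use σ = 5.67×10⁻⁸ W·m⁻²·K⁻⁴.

At equilibrium, absorbed power = emitted power.
Absorbing cross-section = πr² = 1.493×10¹⁵ m²; emitting surface = 4πr² = 5.972×10¹⁵ m² (ratio 4).
(1−a)S·A_cross = εσ·A_surf·T⁴  ⇒  T⁴ = (1−a)S/(4σ).
T⁴ = 0.460·41600/(4·5.67×10⁻⁸) = 8.437×10¹⁰ K⁴.
T = (8.437×10¹⁰)^(1/4).

T ≈ 539 K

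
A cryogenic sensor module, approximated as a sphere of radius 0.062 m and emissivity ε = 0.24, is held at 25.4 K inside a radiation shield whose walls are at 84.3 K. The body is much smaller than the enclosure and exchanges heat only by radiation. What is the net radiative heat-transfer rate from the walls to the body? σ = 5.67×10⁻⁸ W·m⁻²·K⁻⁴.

P_net ≈ 0.0329 W

For a small grey body in a large enclosure: P_net = εσA(T_body⁴ − T_wall⁴).
A = 4πr² = 0.04831 m²; T_body⁴ − T_wall⁴ = 4.162×10⁵ − 5.050×10⁷ = -5.009×10⁷ K⁴.
|P_net| = 0.24·5.67×10⁻⁸·0.04831·5.009×10⁷.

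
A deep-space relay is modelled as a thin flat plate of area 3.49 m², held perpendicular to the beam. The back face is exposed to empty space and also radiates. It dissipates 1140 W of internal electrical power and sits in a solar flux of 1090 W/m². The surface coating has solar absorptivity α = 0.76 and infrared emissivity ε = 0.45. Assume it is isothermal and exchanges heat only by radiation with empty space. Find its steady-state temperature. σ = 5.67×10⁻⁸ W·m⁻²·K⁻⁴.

At steady state, absorbed solar power + internal power = radiated power.
Absorbed: α·S·A_cross = 0.76·1090·3.490 = 2891 W (cross-section A).
Total input = 2891 + 1140 = 4031 W.
Radiated: εσ·A_surf·T⁴ with A_surf = 2A = 6.980 m².
T⁴ = 4031/(0.45·5.67×10⁻⁸·6.980) = 2.263×10¹⁰ K⁴.

T ≈ 388 K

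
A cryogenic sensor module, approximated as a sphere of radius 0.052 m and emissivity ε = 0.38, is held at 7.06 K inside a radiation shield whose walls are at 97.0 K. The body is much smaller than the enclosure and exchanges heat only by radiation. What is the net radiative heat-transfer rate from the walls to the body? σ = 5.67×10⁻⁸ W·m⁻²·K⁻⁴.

P_net ≈ 0.0648 W

For a small grey body in a large enclosure: P_net = εσA(T_body⁴ − T_wall⁴).
A = 4πr² = 0.03398 m²; T_body⁴ − T_wall⁴ = 2484 − 8.853×10⁷ = -8.853×10⁷ K⁴.
|P_net| = 0.38·5.67×10⁻⁸·0.03398·8.853×10⁷.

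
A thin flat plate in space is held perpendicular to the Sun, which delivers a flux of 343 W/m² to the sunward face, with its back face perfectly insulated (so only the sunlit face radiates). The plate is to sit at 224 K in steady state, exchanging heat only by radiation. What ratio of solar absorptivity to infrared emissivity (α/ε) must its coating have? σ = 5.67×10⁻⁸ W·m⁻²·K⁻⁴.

α/ε ≈ 0.416

Balance: αS·A = εσ·1A·T⁴ ⇒ α/ε = σT⁴/S.
α/ε = 5.67×10⁻⁸·(224)⁴/343 = 5.67×10⁻⁸·2.518×10⁹/343.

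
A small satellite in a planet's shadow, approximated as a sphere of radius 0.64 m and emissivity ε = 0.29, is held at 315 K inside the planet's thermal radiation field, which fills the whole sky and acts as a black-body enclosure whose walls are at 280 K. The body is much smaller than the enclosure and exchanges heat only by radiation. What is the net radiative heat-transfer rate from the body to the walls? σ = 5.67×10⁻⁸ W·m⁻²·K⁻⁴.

For a small grey body in a large enclosure: P_net = εσA(T_body⁴ − T_wall⁴).
A = 4πr² = 5.147 m²; T_body⁴ − T_wall⁴ = 9.846×10⁹ − 6.147×10⁹ = 3.699×10⁹ K⁴.
|P_net| = 0.29·5.67×10⁻⁸·5.147·3.699×10⁹.

P_net ≈ 313 W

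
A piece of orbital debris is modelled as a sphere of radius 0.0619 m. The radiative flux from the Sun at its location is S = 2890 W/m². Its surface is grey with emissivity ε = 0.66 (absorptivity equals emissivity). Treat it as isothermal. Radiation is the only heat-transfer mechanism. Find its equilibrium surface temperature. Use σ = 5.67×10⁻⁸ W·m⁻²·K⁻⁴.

T ≈ 336 K

At equilibrium, absorbed power = emitted power.
Absorbing cross-section = πr² = 0.01204 m²; emitting surface = 4πr² = 0.04815 m² (ratio 4).
εS·A_cross = εσ·A_surf·T⁴  ⇒  T⁴ = S/(4σ)   (ε cancels).
T⁴ = 2890/(4·5.67×10⁻⁸) = 1.274×10¹⁰ K⁴.
T = (1.274×10¹⁰)^(1/4).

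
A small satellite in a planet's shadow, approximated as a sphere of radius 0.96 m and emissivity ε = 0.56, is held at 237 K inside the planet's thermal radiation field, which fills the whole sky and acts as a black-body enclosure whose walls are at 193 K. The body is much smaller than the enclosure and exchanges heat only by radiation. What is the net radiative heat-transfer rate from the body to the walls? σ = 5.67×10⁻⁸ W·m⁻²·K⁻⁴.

P_net ≈ 650 W

For a small grey body in a large enclosure: P_net = εσA(T_body⁴ − T_wall⁴).
A = 4πr² = 11.58 m²; T_body⁴ − T_wall⁴ = 3.155×10⁹ − 1.387×10⁹ = 1.767×10⁹ K⁴.
|P_net| = 0.56·5.67×10⁻⁸·11.58·1.767×10⁹.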